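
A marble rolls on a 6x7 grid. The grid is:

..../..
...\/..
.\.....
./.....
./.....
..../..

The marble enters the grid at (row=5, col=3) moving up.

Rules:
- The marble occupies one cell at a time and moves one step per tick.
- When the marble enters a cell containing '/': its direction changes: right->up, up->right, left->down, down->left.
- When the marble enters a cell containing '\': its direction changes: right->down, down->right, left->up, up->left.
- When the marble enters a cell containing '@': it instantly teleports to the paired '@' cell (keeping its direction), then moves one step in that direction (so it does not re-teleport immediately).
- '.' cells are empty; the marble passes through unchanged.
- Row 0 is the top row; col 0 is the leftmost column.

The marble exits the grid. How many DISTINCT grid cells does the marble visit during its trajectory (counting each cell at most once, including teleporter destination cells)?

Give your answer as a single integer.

Step 1: enter (5,3), '.' pass, move up to (4,3)
Step 2: enter (4,3), '.' pass, move up to (3,3)
Step 3: enter (3,3), '.' pass, move up to (2,3)
Step 4: enter (2,3), '.' pass, move up to (1,3)
Step 5: enter (1,3), '\' deflects up->left, move left to (1,2)
Step 6: enter (1,2), '.' pass, move left to (1,1)
Step 7: enter (1,1), '.' pass, move left to (1,0)
Step 8: enter (1,0), '.' pass, move left to (1,-1)
Step 9: at (1,-1) — EXIT via left edge, pos 1
Distinct cells visited: 8 (path length 8)

Answer: 8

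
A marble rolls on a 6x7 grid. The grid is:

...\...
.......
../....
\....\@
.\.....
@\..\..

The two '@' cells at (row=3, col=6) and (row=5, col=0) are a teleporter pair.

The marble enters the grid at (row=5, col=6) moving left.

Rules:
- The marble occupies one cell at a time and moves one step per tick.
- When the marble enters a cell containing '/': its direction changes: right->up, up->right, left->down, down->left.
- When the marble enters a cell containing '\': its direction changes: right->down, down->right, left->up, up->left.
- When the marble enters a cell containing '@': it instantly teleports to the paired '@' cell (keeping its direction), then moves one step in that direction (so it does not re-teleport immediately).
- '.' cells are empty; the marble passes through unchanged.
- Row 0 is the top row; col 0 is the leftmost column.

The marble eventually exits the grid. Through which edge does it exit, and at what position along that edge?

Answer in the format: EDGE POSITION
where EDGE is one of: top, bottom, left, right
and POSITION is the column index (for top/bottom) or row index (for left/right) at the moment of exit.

Answer: top 4

Derivation:
Step 1: enter (5,6), '.' pass, move left to (5,5)
Step 2: enter (5,5), '.' pass, move left to (5,4)
Step 3: enter (5,4), '\' deflects left->up, move up to (4,4)
Step 4: enter (4,4), '.' pass, move up to (3,4)
Step 5: enter (3,4), '.' pass, move up to (2,4)
Step 6: enter (2,4), '.' pass, move up to (1,4)
Step 7: enter (1,4), '.' pass, move up to (0,4)
Step 8: enter (0,4), '.' pass, move up to (-1,4)
Step 9: at (-1,4) — EXIT via top edge, pos 4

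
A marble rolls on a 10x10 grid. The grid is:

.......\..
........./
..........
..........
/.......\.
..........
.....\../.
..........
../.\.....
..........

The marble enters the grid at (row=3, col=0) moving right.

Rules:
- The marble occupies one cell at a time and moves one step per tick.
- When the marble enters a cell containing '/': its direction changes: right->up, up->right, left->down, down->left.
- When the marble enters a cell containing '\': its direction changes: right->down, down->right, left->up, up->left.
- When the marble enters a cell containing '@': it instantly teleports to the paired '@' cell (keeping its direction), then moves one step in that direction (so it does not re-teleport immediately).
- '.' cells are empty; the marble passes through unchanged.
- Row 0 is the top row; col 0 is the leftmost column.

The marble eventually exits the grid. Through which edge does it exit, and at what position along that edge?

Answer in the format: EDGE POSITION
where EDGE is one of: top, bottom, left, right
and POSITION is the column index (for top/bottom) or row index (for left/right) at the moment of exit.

Answer: right 3

Derivation:
Step 1: enter (3,0), '.' pass, move right to (3,1)
Step 2: enter (3,1), '.' pass, move right to (3,2)
Step 3: enter (3,2), '.' pass, move right to (3,3)
Step 4: enter (3,3), '.' pass, move right to (3,4)
Step 5: enter (3,4), '.' pass, move right to (3,5)
Step 6: enter (3,5), '.' pass, move right to (3,6)
Step 7: enter (3,6), '.' pass, move right to (3,7)
Step 8: enter (3,7), '.' pass, move right to (3,8)
Step 9: enter (3,8), '.' pass, move right to (3,9)
Step 10: enter (3,9), '.' pass, move right to (3,10)
Step 11: at (3,10) — EXIT via right edge, pos 3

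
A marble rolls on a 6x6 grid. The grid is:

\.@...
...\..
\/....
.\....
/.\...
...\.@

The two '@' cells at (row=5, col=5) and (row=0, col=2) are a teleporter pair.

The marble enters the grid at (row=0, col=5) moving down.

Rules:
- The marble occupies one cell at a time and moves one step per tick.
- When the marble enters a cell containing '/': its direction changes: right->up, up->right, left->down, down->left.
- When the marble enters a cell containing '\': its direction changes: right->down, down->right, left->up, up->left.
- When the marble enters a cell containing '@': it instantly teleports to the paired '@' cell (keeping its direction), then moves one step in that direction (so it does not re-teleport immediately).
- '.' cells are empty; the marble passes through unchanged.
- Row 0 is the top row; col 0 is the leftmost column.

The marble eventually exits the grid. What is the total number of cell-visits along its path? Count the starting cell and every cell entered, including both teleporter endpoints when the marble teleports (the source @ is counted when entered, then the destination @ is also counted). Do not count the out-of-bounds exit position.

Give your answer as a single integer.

Step 1: enter (0,5), '.' pass, move down to (1,5)
Step 2: enter (1,5), '.' pass, move down to (2,5)
Step 3: enter (2,5), '.' pass, move down to (3,5)
Step 4: enter (3,5), '.' pass, move down to (4,5)
Step 5: enter (4,5), '.' pass, move down to (5,5)
Step 6: enter (5,5), '@' teleport (5,5)->(0,2), also enter (0,2), move down to (1,2)
Step 7: enter (1,2), '.' pass, move down to (2,2)
Step 8: enter (2,2), '.' pass, move down to (3,2)
Step 9: enter (3,2), '.' pass, move down to (4,2)
Step 10: enter (4,2), '\' deflects down->right, move right to (4,3)
Step 11: enter (4,3), '.' pass, move right to (4,4)
Step 12: enter (4,4), '.' pass, move right to (4,5)
Step 13: enter (4,5), '.' pass, move right to (4,6)
Step 14: at (4,6) — EXIT via right edge, pos 4
Path length (cell visits): 14

Answer: 14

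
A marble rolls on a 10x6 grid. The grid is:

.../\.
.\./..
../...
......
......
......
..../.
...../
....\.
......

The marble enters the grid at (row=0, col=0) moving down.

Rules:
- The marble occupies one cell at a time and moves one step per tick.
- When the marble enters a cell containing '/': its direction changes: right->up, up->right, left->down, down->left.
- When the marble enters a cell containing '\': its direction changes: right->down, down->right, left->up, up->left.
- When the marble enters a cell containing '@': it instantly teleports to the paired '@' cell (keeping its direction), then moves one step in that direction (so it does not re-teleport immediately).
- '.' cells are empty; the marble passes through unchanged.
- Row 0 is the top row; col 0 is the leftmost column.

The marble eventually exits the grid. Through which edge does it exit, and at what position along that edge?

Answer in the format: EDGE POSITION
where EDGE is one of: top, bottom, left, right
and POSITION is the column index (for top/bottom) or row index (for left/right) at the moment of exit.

Step 1: enter (0,0), '.' pass, move down to (1,0)
Step 2: enter (1,0), '.' pass, move down to (2,0)
Step 3: enter (2,0), '.' pass, move down to (3,0)
Step 4: enter (3,0), '.' pass, move down to (4,0)
Step 5: enter (4,0), '.' pass, move down to (5,0)
Step 6: enter (5,0), '.' pass, move down to (6,0)
Step 7: enter (6,0), '.' pass, move down to (7,0)
Step 8: enter (7,0), '.' pass, move down to (8,0)
Step 9: enter (8,0), '.' pass, move down to (9,0)
Step 10: enter (9,0), '.' pass, move down to (10,0)
Step 11: at (10,0) — EXIT via bottom edge, pos 0

Answer: bottom 0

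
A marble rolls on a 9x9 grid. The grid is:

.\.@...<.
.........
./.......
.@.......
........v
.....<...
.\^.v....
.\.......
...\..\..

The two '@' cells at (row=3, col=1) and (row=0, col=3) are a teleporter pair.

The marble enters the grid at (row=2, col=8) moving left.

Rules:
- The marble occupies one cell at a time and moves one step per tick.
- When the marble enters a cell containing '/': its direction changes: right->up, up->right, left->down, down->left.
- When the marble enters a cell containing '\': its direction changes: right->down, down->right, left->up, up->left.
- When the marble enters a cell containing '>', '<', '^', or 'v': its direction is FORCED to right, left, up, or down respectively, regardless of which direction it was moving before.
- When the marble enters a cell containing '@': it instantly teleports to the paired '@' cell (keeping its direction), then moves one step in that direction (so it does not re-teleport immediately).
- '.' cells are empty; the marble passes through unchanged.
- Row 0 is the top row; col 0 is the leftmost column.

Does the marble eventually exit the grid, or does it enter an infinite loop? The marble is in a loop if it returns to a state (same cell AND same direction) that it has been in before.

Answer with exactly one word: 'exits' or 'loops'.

Answer: exits

Derivation:
Step 1: enter (2,8), '.' pass, move left to (2,7)
Step 2: enter (2,7), '.' pass, move left to (2,6)
Step 3: enter (2,6), '.' pass, move left to (2,5)
Step 4: enter (2,5), '.' pass, move left to (2,4)
Step 5: enter (2,4), '.' pass, move left to (2,3)
Step 6: enter (2,3), '.' pass, move left to (2,2)
Step 7: enter (2,2), '.' pass, move left to (2,1)
Step 8: enter (2,1), '/' deflects left->down, move down to (3,1)
Step 9: enter (3,1), '@' teleport (3,1)->(0,3), also enter (0,3), move down to (1,3)
Step 10: enter (1,3), '.' pass, move down to (2,3)
Step 11: enter (2,3), '.' pass, move down to (3,3)
Step 12: enter (3,3), '.' pass, move down to (4,3)
Step 13: enter (4,3), '.' pass, move down to (5,3)
Step 14: enter (5,3), '.' pass, move down to (6,3)
Step 15: enter (6,3), '.' pass, move down to (7,3)
Step 16: enter (7,3), '.' pass, move down to (8,3)
Step 17: enter (8,3), '\' deflects down->right, move right to (8,4)
Step 18: enter (8,4), '.' pass, move right to (8,5)
Step 19: enter (8,5), '.' pass, move right to (8,6)
Step 20: enter (8,6), '\' deflects right->down, move down to (9,6)
Step 21: at (9,6) — EXIT via bottom edge, pos 6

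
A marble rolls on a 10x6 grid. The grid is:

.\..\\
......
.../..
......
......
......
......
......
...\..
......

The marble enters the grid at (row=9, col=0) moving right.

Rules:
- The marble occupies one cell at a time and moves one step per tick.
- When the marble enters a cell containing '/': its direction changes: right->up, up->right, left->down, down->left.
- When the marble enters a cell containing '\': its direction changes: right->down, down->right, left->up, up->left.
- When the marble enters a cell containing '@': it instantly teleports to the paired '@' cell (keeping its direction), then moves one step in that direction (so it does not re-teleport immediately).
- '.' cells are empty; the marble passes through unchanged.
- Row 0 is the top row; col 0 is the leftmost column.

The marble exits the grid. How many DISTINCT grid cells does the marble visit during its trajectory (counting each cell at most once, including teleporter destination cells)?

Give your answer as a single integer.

Step 1: enter (9,0), '.' pass, move right to (9,1)
Step 2: enter (9,1), '.' pass, move right to (9,2)
Step 3: enter (9,2), '.' pass, move right to (9,3)
Step 4: enter (9,3), '.' pass, move right to (9,4)
Step 5: enter (9,4), '.' pass, move right to (9,5)
Step 6: enter (9,5), '.' pass, move right to (9,6)
Step 7: at (9,6) — EXIT via right edge, pos 9
Distinct cells visited: 6 (path length 6)

Answer: 6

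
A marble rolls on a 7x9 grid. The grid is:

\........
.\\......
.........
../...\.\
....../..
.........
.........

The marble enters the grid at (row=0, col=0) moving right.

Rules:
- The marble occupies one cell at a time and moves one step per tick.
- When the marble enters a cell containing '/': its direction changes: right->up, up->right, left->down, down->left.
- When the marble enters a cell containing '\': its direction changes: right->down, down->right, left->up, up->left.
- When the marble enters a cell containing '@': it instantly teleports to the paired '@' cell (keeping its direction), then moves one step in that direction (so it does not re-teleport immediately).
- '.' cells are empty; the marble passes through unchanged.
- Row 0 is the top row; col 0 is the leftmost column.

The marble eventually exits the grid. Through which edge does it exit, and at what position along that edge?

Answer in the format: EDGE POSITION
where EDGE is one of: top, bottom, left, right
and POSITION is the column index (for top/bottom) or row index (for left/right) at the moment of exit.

Step 1: enter (0,0), '\' deflects right->down, move down to (1,0)
Step 2: enter (1,0), '.' pass, move down to (2,0)
Step 3: enter (2,0), '.' pass, move down to (3,0)
Step 4: enter (3,0), '.' pass, move down to (4,0)
Step 5: enter (4,0), '.' pass, move down to (5,0)
Step 6: enter (5,0), '.' pass, move down to (6,0)
Step 7: enter (6,0), '.' pass, move down to (7,0)
Step 8: at (7,0) — EXIT via bottom edge, pos 0

Answer: bottom 0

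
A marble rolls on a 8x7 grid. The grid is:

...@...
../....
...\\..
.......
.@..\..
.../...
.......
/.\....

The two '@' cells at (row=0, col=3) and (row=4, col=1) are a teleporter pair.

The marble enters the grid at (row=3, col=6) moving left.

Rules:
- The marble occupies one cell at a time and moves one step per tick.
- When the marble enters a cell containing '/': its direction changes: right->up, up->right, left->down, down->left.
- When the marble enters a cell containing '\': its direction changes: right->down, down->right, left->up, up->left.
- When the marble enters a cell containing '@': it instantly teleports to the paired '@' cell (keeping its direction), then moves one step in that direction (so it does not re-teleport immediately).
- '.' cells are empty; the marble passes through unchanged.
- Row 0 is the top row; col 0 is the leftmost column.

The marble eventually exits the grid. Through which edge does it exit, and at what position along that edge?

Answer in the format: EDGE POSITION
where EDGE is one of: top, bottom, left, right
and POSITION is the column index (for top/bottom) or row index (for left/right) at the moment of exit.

Step 1: enter (3,6), '.' pass, move left to (3,5)
Step 2: enter (3,5), '.' pass, move left to (3,4)
Step 3: enter (3,4), '.' pass, move left to (3,3)
Step 4: enter (3,3), '.' pass, move left to (3,2)
Step 5: enter (3,2), '.' pass, move left to (3,1)
Step 6: enter (3,1), '.' pass, move left to (3,0)
Step 7: enter (3,0), '.' pass, move left to (3,-1)
Step 8: at (3,-1) — EXIT via left edge, pos 3

Answer: left 3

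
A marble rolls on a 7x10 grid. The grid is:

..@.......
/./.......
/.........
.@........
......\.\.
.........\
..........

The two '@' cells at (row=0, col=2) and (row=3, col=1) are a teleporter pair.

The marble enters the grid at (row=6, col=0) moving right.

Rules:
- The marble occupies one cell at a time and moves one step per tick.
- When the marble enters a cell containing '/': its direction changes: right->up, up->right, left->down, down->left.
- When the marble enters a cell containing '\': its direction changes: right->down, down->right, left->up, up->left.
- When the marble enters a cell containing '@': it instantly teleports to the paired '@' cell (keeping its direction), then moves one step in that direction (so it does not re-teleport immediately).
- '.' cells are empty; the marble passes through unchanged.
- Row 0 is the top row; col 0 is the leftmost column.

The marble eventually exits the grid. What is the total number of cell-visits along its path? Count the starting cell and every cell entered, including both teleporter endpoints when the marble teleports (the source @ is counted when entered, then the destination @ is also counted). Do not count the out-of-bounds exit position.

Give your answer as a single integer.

Step 1: enter (6,0), '.' pass, move right to (6,1)
Step 2: enter (6,1), '.' pass, move right to (6,2)
Step 3: enter (6,2), '.' pass, move right to (6,3)
Step 4: enter (6,3), '.' pass, move right to (6,4)
Step 5: enter (6,4), '.' pass, move right to (6,5)
Step 6: enter (6,5), '.' pass, move right to (6,6)
Step 7: enter (6,6), '.' pass, move right to (6,7)
Step 8: enter (6,7), '.' pass, move right to (6,8)
Step 9: enter (6,8), '.' pass, move right to (6,9)
Step 10: enter (6,9), '.' pass, move right to (6,10)
Step 11: at (6,10) — EXIT via right edge, pos 6
Path length (cell visits): 10

Answer: 10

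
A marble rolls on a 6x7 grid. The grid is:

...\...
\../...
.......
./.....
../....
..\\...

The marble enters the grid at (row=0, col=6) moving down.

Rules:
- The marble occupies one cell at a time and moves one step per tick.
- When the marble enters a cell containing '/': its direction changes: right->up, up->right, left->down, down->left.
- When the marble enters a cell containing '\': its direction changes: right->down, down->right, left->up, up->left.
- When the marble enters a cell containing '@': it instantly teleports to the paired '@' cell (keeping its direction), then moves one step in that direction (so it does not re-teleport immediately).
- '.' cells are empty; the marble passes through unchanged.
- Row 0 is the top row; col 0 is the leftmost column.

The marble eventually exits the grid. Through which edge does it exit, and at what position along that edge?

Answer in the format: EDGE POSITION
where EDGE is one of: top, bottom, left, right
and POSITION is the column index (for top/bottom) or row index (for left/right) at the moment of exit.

Answer: bottom 6

Derivation:
Step 1: enter (0,6), '.' pass, move down to (1,6)
Step 2: enter (1,6), '.' pass, move down to (2,6)
Step 3: enter (2,6), '.' pass, move down to (3,6)
Step 4: enter (3,6), '.' pass, move down to (4,6)
Step 5: enter (4,6), '.' pass, move down to (5,6)
Step 6: enter (5,6), '.' pass, move down to (6,6)
Step 7: at (6,6) — EXIT via bottom edge, pos 6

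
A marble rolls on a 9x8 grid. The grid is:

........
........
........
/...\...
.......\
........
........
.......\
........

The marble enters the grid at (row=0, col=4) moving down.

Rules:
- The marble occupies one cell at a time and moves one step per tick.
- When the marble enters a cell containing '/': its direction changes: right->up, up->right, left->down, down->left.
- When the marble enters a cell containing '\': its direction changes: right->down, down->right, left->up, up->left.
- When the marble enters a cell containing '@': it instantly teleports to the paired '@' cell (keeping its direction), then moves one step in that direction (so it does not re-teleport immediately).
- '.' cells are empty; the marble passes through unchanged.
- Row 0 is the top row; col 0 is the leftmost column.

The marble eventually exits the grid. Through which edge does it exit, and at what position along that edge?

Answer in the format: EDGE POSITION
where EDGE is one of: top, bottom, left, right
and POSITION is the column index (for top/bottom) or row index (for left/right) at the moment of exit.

Answer: right 3

Derivation:
Step 1: enter (0,4), '.' pass, move down to (1,4)
Step 2: enter (1,4), '.' pass, move down to (2,4)
Step 3: enter (2,4), '.' pass, move down to (3,4)
Step 4: enter (3,4), '\' deflects down->right, move right to (3,5)
Step 5: enter (3,5), '.' pass, move right to (3,6)
Step 6: enter (3,6), '.' pass, move right to (3,7)
Step 7: enter (3,7), '.' pass, move right to (3,8)
Step 8: at (3,8) — EXIT via right edge, pos 3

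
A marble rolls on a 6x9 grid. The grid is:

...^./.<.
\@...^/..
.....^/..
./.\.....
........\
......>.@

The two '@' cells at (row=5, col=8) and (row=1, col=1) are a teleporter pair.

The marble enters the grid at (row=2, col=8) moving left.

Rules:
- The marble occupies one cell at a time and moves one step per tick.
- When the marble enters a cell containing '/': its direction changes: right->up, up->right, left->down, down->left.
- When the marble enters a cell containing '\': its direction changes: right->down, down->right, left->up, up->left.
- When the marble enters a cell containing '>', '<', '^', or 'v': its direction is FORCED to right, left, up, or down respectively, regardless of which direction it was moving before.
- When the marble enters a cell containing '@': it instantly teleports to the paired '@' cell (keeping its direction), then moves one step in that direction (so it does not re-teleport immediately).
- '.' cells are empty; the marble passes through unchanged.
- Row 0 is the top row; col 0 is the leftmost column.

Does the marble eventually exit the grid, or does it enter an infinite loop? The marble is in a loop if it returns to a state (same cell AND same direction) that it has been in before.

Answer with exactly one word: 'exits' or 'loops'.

Step 1: enter (2,8), '.' pass, move left to (2,7)
Step 2: enter (2,7), '.' pass, move left to (2,6)
Step 3: enter (2,6), '/' deflects left->down, move down to (3,6)
Step 4: enter (3,6), '.' pass, move down to (4,6)
Step 5: enter (4,6), '.' pass, move down to (5,6)
Step 6: enter (5,6), '>' forces down->right, move right to (5,7)
Step 7: enter (5,7), '.' pass, move right to (5,8)
Step 8: enter (5,8), '@' teleport (5,8)->(1,1), also enter (1,1), move right to (1,2)
Step 9: enter (1,2), '.' pass, move right to (1,3)
Step 10: enter (1,3), '.' pass, move right to (1,4)
Step 11: enter (1,4), '.' pass, move right to (1,5)
Step 12: enter (1,5), '^' forces right->up, move up to (0,5)
Step 13: enter (0,5), '/' deflects up->right, move right to (0,6)
Step 14: enter (0,6), '.' pass, move right to (0,7)
Step 15: enter (0,7), '<' forces right->left, move left to (0,6)
Step 16: enter (0,6), '.' pass, move left to (0,5)
Step 17: enter (0,5), '/' deflects left->down, move down to (1,5)
Step 18: enter (1,5), '^' forces down->up, move up to (0,5)
Step 19: at (0,5) dir=up — LOOP DETECTED (seen before)

Answer: loops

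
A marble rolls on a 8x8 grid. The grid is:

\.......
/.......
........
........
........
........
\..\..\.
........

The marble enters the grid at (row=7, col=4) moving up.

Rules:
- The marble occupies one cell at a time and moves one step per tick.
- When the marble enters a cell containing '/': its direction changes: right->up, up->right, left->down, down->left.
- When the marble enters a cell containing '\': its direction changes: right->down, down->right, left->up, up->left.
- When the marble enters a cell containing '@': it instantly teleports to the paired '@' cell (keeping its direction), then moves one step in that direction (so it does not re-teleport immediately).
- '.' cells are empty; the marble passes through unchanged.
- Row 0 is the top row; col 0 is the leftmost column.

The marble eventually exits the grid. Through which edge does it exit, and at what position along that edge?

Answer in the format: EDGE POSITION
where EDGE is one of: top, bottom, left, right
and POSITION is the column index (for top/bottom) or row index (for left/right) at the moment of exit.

Step 1: enter (7,4), '.' pass, move up to (6,4)
Step 2: enter (6,4), '.' pass, move up to (5,4)
Step 3: enter (5,4), '.' pass, move up to (4,4)
Step 4: enter (4,4), '.' pass, move up to (3,4)
Step 5: enter (3,4), '.' pass, move up to (2,4)
Step 6: enter (2,4), '.' pass, move up to (1,4)
Step 7: enter (1,4), '.' pass, move up to (0,4)
Step 8: enter (0,4), '.' pass, move up to (-1,4)
Step 9: at (-1,4) — EXIT via top edge, pos 4

Answer: top 4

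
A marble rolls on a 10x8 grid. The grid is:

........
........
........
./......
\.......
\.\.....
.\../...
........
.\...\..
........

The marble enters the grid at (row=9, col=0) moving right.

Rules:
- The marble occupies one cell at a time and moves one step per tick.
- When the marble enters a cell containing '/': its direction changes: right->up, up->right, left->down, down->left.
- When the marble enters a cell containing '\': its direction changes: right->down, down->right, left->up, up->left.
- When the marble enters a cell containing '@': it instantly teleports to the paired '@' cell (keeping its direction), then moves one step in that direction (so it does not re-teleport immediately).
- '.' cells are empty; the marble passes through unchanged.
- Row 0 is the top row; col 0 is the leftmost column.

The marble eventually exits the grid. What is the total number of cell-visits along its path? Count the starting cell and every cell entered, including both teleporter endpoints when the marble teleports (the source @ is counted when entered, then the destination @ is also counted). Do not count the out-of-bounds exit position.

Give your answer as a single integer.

Answer: 8

Derivation:
Step 1: enter (9,0), '.' pass, move right to (9,1)
Step 2: enter (9,1), '.' pass, move right to (9,2)
Step 3: enter (9,2), '.' pass, move right to (9,3)
Step 4: enter (9,3), '.' pass, move right to (9,4)
Step 5: enter (9,4), '.' pass, move right to (9,5)
Step 6: enter (9,5), '.' pass, move right to (9,6)
Step 7: enter (9,6), '.' pass, move right to (9,7)
Step 8: enter (9,7), '.' pass, move right to (9,8)
Step 9: at (9,8) — EXIT via right edge, pos 9
Path length (cell visits): 8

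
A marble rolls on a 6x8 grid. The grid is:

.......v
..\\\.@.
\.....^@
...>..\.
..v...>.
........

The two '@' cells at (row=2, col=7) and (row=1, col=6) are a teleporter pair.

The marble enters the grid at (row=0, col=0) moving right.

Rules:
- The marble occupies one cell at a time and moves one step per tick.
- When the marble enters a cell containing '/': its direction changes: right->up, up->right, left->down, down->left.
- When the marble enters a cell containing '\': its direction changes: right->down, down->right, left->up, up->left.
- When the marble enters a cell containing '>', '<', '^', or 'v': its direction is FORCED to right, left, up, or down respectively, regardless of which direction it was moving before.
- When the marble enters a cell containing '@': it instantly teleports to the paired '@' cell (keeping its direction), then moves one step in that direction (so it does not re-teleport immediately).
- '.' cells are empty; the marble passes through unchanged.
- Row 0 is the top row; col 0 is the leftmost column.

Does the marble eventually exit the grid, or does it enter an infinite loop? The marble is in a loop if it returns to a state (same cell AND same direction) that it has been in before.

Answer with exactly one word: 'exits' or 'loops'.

Step 1: enter (0,0), '.' pass, move right to (0,1)
Step 2: enter (0,1), '.' pass, move right to (0,2)
Step 3: enter (0,2), '.' pass, move right to (0,3)
Step 4: enter (0,3), '.' pass, move right to (0,4)
Step 5: enter (0,4), '.' pass, move right to (0,5)
Step 6: enter (0,5), '.' pass, move right to (0,6)
Step 7: enter (0,6), '.' pass, move right to (0,7)
Step 8: enter (0,7), 'v' forces right->down, move down to (1,7)
Step 9: enter (1,7), '.' pass, move down to (2,7)
Step 10: enter (2,7), '@' teleport (2,7)->(1,6), also enter (1,6), move down to (2,6)
Step 11: enter (2,6), '^' forces down->up, move up to (1,6)
Step 12: enter (1,6), '@' teleport (1,6)->(2,7), also enter (2,7), move up to (1,7)
Step 13: enter (1,7), '.' pass, move up to (0,7)
Step 14: enter (0,7), 'v' forces up->down, move down to (1,7)
Step 15: at (1,7) dir=down — LOOP DETECTED (seen before)

Answer: loops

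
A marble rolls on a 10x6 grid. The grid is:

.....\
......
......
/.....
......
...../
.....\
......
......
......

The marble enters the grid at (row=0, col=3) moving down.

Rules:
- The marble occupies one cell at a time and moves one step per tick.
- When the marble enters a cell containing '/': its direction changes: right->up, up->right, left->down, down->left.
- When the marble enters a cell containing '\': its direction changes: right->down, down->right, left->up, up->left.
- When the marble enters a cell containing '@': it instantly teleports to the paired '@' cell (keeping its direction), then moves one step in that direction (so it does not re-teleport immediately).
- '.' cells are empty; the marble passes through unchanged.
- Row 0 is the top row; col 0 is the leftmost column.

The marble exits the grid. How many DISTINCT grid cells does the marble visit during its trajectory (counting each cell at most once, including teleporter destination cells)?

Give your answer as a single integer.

Answer: 10

Derivation:
Step 1: enter (0,3), '.' pass, move down to (1,3)
Step 2: enter (1,3), '.' pass, move down to (2,3)
Step 3: enter (2,3), '.' pass, move down to (3,3)
Step 4: enter (3,3), '.' pass, move down to (4,3)
Step 5: enter (4,3), '.' pass, move down to (5,3)
Step 6: enter (5,3), '.' pass, move down to (6,3)
Step 7: enter (6,3), '.' pass, move down to (7,3)
Step 8: enter (7,3), '.' pass, move down to (8,3)
Step 9: enter (8,3), '.' pass, move down to (9,3)
Step 10: enter (9,3), '.' pass, move down to (10,3)
Step 11: at (10,3) — EXIT via bottom edge, pos 3
Distinct cells visited: 10 (path length 10)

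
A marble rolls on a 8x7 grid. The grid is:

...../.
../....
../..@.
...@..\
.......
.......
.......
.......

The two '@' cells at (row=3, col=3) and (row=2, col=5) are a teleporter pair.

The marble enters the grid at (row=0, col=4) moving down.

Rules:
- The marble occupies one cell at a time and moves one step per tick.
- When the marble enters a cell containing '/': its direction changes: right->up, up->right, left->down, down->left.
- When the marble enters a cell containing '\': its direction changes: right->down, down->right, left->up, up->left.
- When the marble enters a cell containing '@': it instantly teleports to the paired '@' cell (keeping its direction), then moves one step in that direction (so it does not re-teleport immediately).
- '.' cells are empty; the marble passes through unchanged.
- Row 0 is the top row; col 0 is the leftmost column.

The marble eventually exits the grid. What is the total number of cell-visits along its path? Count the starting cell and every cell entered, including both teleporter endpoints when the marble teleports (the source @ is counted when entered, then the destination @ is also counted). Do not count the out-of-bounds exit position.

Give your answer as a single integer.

Step 1: enter (0,4), '.' pass, move down to (1,4)
Step 2: enter (1,4), '.' pass, move down to (2,4)
Step 3: enter (2,4), '.' pass, move down to (3,4)
Step 4: enter (3,4), '.' pass, move down to (4,4)
Step 5: enter (4,4), '.' pass, move down to (5,4)
Step 6: enter (5,4), '.' pass, move down to (6,4)
Step 7: enter (6,4), '.' pass, move down to (7,4)
Step 8: enter (7,4), '.' pass, move down to (8,4)
Step 9: at (8,4) — EXIT via bottom edge, pos 4
Path length (cell visits): 8

Answer: 8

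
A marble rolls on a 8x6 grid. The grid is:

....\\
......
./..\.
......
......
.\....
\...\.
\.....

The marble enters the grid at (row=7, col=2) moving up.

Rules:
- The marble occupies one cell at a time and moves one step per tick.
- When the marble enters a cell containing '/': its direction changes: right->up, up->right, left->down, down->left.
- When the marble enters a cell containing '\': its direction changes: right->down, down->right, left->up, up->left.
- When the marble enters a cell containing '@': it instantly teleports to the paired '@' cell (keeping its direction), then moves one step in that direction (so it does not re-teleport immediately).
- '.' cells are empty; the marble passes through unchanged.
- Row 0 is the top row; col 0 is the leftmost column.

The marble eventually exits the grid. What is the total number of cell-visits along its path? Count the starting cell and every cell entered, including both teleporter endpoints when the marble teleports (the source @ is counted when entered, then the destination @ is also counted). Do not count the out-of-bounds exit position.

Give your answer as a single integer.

Answer: 8

Derivation:
Step 1: enter (7,2), '.' pass, move up to (6,2)
Step 2: enter (6,2), '.' pass, move up to (5,2)
Step 3: enter (5,2), '.' pass, move up to (4,2)
Step 4: enter (4,2), '.' pass, move up to (3,2)
Step 5: enter (3,2), '.' pass, move up to (2,2)
Step 6: enter (2,2), '.' pass, move up to (1,2)
Step 7: enter (1,2), '.' pass, move up to (0,2)
Step 8: enter (0,2), '.' pass, move up to (-1,2)
Step 9: at (-1,2) — EXIT via top edge, pos 2
Path length (cell visits): 8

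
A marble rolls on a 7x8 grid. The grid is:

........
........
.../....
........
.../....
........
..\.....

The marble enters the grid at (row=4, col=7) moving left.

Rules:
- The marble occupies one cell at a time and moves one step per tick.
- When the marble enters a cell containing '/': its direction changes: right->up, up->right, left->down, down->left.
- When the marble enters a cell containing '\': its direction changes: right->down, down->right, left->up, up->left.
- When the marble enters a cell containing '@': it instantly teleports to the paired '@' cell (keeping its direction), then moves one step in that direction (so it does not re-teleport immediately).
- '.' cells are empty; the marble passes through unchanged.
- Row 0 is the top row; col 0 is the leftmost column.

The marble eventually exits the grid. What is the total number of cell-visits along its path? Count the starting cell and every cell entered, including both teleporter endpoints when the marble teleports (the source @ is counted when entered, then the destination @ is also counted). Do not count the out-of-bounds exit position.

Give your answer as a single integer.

Answer: 7

Derivation:
Step 1: enter (4,7), '.' pass, move left to (4,6)
Step 2: enter (4,6), '.' pass, move left to (4,5)
Step 3: enter (4,5), '.' pass, move left to (4,4)
Step 4: enter (4,4), '.' pass, move left to (4,3)
Step 5: enter (4,3), '/' deflects left->down, move down to (5,3)
Step 6: enter (5,3), '.' pass, move down to (6,3)
Step 7: enter (6,3), '.' pass, move down to (7,3)
Step 8: at (7,3) — EXIT via bottom edge, pos 3
Path length (cell visits): 7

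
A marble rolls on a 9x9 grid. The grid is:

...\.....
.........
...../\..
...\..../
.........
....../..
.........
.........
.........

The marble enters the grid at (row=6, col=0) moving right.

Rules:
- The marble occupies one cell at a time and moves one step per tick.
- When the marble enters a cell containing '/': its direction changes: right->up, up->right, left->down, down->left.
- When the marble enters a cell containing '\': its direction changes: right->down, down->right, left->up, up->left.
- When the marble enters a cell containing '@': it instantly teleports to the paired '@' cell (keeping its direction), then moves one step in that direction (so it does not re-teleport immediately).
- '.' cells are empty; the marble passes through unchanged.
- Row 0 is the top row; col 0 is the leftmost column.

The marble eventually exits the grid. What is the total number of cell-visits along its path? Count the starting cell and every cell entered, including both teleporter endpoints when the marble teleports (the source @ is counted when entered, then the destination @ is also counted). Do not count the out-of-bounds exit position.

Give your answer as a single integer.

Step 1: enter (6,0), '.' pass, move right to (6,1)
Step 2: enter (6,1), '.' pass, move right to (6,2)
Step 3: enter (6,2), '.' pass, move right to (6,3)
Step 4: enter (6,3), '.' pass, move right to (6,4)
Step 5: enter (6,4), '.' pass, move right to (6,5)
Step 6: enter (6,5), '.' pass, move right to (6,6)
Step 7: enter (6,6), '.' pass, move right to (6,7)
Step 8: enter (6,7), '.' pass, move right to (6,8)
Step 9: enter (6,8), '.' pass, move right to (6,9)
Step 10: at (6,9) — EXIT via right edge, pos 6
Path length (cell visits): 9

Answer: 9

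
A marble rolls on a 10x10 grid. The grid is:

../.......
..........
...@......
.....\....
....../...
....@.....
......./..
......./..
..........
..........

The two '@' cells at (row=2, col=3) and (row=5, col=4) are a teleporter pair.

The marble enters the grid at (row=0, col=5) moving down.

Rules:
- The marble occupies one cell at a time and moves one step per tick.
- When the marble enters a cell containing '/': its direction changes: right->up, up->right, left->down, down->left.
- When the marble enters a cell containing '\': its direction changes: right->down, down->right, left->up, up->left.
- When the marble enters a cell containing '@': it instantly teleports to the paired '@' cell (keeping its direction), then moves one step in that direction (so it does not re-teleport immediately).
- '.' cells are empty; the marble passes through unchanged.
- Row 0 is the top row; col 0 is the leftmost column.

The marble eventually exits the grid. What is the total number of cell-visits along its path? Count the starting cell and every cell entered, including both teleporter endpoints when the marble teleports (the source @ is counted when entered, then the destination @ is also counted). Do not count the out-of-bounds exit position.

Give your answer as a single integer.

Answer: 8

Derivation:
Step 1: enter (0,5), '.' pass, move down to (1,5)
Step 2: enter (1,5), '.' pass, move down to (2,5)
Step 3: enter (2,5), '.' pass, move down to (3,5)
Step 4: enter (3,5), '\' deflects down->right, move right to (3,6)
Step 5: enter (3,6), '.' pass, move right to (3,7)
Step 6: enter (3,7), '.' pass, move right to (3,8)
Step 7: enter (3,8), '.' pass, move right to (3,9)
Step 8: enter (3,9), '.' pass, move right to (3,10)
Step 9: at (3,10) — EXIT via right edge, pos 3
Path length (cell visits): 8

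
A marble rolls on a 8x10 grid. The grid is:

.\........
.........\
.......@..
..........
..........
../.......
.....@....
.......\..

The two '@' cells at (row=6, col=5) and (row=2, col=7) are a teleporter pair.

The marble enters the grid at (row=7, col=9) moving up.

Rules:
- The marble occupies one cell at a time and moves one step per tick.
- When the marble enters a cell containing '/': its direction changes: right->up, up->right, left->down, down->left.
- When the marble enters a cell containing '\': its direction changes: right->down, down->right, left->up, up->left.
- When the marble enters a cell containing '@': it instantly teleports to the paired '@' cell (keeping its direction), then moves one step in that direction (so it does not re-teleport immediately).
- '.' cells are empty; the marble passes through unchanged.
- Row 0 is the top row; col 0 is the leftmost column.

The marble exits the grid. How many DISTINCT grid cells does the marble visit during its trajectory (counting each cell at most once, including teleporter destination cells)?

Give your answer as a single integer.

Answer: 16

Derivation:
Step 1: enter (7,9), '.' pass, move up to (6,9)
Step 2: enter (6,9), '.' pass, move up to (5,9)
Step 3: enter (5,9), '.' pass, move up to (4,9)
Step 4: enter (4,9), '.' pass, move up to (3,9)
Step 5: enter (3,9), '.' pass, move up to (2,9)
Step 6: enter (2,9), '.' pass, move up to (1,9)
Step 7: enter (1,9), '\' deflects up->left, move left to (1,8)
Step 8: enter (1,8), '.' pass, move left to (1,7)
Step 9: enter (1,7), '.' pass, move left to (1,6)
Step 10: enter (1,6), '.' pass, move left to (1,5)
Step 11: enter (1,5), '.' pass, move left to (1,4)
Step 12: enter (1,4), '.' pass, move left to (1,3)
Step 13: enter (1,3), '.' pass, move left to (1,2)
Step 14: enter (1,2), '.' pass, move left to (1,1)
Step 15: enter (1,1), '.' pass, move left to (1,0)
Step 16: enter (1,0), '.' pass, move left to (1,-1)
Step 17: at (1,-1) — EXIT via left edge, pos 1
Distinct cells visited: 16 (path length 16)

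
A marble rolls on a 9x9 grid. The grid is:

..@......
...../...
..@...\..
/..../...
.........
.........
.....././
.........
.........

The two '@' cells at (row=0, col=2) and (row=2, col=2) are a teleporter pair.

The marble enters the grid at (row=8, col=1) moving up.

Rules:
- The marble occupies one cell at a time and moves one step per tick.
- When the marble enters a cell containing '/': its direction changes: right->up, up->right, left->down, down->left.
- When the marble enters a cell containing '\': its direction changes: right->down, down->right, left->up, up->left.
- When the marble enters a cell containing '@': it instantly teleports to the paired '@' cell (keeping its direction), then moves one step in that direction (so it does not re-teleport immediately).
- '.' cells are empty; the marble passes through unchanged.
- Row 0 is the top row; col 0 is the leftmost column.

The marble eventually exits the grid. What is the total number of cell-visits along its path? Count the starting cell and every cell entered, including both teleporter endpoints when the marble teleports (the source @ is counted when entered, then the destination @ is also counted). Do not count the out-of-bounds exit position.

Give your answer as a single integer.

Step 1: enter (8,1), '.' pass, move up to (7,1)
Step 2: enter (7,1), '.' pass, move up to (6,1)
Step 3: enter (6,1), '.' pass, move up to (5,1)
Step 4: enter (5,1), '.' pass, move up to (4,1)
Step 5: enter (4,1), '.' pass, move up to (3,1)
Step 6: enter (3,1), '.' pass, move up to (2,1)
Step 7: enter (2,1), '.' pass, move up to (1,1)
Step 8: enter (1,1), '.' pass, move up to (0,1)
Step 9: enter (0,1), '.' pass, move up to (-1,1)
Step 10: at (-1,1) — EXIT via top edge, pos 1
Path length (cell visits): 9

Answer: 9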